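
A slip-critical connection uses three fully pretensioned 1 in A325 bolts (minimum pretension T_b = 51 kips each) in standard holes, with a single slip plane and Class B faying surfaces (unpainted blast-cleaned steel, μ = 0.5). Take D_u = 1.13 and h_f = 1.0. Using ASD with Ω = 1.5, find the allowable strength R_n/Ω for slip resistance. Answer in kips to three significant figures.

57.6 kips

R_n = μ · D_u · h_f · T_b · n_s · n_b = 0.5 × 1.13 × 1.0 × 51 × 1 × 3 = 86.44 kips.
Allowable strength R_n/Ω = 86.44 / 1.5 = 57.6 kips.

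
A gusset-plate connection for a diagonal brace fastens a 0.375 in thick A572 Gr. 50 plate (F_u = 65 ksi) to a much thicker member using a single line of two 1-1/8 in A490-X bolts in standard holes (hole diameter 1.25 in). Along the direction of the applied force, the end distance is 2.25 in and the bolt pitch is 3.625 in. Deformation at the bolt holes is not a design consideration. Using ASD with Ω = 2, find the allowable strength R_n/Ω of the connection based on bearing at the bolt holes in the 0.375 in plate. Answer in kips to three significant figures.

Per bolt r_n = 1.5 l_c t F_u ≤ 3.0 d t F_u; upper limit = 3.0 × 1.125 × 0.375 × 65 = 82.27 kips.
Edge bolt: l_c = 2.25 − 1.25/2 = 1.625 in → 1.5 × 1.625 × 0.375 × 65 = 59.41 → r_n = 59.41 kips.
Interior bolts: l_c = 3.625 − 1.25 = 2.375 in → 1.5 × 2.375 × 0.375 × 65 = 86.84 → r_n = 82.27 kips.
R_n = 1 × 59.41 + 1 × 82.27 = 141.7 kips.
Allowable strength R_n/Ω = 141.7 / 2 = 70.8 kips.

70.8 kips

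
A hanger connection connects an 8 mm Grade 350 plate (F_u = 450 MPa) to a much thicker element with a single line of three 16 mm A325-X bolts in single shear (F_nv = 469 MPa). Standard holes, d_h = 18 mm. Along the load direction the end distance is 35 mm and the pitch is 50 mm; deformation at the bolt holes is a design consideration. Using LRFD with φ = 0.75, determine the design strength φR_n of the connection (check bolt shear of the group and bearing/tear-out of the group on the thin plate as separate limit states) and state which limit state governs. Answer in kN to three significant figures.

Bolt shear: A_b = π·16²/4 = 201.1 mm²; R_n = 469 × 201.1 × 3 × 1 / 1000 = 282.9 kN → 0.75 × 282.9 = 212 kN.
Bearing (1.2 l_c t F_u ≤ 2.4 d t F_u): upper limit = 2.4·16·8·450 / 1000 = 138.2 kN.
  Edge l_c = 35 − 18/2 = 26 → r_n = 112.3 kN; interior l_c = 50 − 18 = 32 → r_n = 138.2 kN.
  R_n,bearing = 1·112.3 + 2·138.2 = 388.8 kN → 0.75 × 388.8 = 292 kN.
Bolt shear governs: 212 kN.

212 kN (bolt shear governs)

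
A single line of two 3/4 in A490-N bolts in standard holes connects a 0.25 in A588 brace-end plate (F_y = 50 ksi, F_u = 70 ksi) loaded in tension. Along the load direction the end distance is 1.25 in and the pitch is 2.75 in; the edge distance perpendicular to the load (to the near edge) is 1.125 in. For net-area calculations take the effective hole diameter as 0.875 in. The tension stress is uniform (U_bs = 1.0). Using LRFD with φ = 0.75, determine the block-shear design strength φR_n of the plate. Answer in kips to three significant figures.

30.2 kips

Shear plane L_v = 1.25 + 1·2.75 = 4 in; A_gv = 4 × 0.25 = 1 in².
A_nv = (4 − 1.5·0.875) × 0.25 = 0.6719 in².
A_nt = (1.125 − 0.5·0.875) × 0.25 = 0.1719 in².
0.6 F_u A_nv = 28.22 kips; 0.6 F_y A_gv = 30 kips → shear rupture governs the shear term.
R_n = 28.22 + 1.0 × 70 × 0.1719 = 40.25 kips.
Design strength φR_n = 0.75 × 40.25 = 30.2 kips.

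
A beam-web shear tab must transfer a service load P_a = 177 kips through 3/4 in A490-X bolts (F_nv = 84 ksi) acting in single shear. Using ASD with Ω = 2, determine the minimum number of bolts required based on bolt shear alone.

10 bolts

A_b = π·0.75²/4 = 0.4418 in².
Per-bolt allowable strength R_n/Ω = 84 × 0.4418 × 1 / 2 = 18.56 kips.
n ≥ 177 / 18.56 = 9.539 → use 10 bolts.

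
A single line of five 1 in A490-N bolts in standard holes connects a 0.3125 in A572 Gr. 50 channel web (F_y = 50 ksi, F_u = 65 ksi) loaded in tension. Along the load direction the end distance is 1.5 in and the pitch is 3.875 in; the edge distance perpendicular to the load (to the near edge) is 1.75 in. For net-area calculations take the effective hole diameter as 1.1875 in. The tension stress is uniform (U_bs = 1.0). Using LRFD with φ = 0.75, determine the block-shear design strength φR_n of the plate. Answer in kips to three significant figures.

124 kips

Shear plane L_v = 1.5 + 4·3.875 = 17 in; A_gv = 17 × 0.3125 = 5.312 in².
A_nv = (17 − 4.5·1.1875) × 0.3125 = 3.643 in².
A_nt = (1.75 − 0.5·1.1875) × 0.3125 = 0.3613 in².
0.6 F_u A_nv = 142.1 kips; 0.6 F_y A_gv = 159.4 kips → shear rupture governs the shear term.
R_n = 142.1 + 1.0 × 65 × 0.3613 = 165.5 kips.
Design strength φR_n = 0.75 × 165.5 = 124 kips.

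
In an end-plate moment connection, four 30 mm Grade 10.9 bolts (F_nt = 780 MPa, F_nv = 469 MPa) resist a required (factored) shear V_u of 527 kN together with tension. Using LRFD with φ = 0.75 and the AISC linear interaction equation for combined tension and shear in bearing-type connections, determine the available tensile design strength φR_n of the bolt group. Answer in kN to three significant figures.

A_b = π·30²/4 = 706.9 mm²; f_rv = 527 × 1000 / (4 × 706.9) = 186.4 MPa.
F'_nt = 1.3 F_nt − (F_nt / φF_nv) f_rv = 1.3·780 − (780/(0.75·469))·186.4 = 600.7 MPa, capped at F_nt → F'_nt = 600.7 MPa.
R_n = F'_nt · A_b · n = 600.7 × 706.9 × 4 / 1000 = 1698 kN.
Design strength φR_n = 0.75 × 1698 = 1270 kN.

1270 kN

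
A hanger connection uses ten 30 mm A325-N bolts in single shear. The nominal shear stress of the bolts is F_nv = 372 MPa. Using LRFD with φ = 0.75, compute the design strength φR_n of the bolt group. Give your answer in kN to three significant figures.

1970 kN

A_b = π × 30² / 4 = 706.9 mm².
R_n = F_nv · A_b · n · n_s = 372 × 706.9 × 10 × 1 / 1000 = 2630 kN.
Design strength φR_n = 0.75 × 2630 = 1970 kN.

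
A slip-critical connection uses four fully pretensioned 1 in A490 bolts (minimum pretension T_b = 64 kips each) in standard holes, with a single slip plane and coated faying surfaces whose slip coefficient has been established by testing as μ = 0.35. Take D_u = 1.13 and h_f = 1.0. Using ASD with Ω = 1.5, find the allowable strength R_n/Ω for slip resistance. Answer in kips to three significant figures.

R_n = μ · D_u · h_f · T_b · n_s · n_b = 0.35 × 1.13 × 1.0 × 64 × 1 × 4 = 101.2 kips.
Allowable strength R_n/Ω = 101.2 / 1.5 = 67.5 kips.

67.5 kips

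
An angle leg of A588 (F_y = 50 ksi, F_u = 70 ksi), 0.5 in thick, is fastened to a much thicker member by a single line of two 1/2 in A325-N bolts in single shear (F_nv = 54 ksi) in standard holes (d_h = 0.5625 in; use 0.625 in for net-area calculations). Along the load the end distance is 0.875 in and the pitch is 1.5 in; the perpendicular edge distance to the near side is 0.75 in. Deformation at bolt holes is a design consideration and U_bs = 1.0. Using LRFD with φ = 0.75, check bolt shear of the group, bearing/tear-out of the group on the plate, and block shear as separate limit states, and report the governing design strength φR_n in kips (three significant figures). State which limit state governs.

15.9 kips (bolt shear governs)

Bolt shear: A_b = π·0.5²/4 = 0.1963 in²; R_n = 54 × 0.1963 × 2 × 1 = 21.21 kips → 0.75 × 21.21 = 15.9 kips.
Bearing: edge l_c = 0.5938, r_n = 24.94 kips; interior l_c = 0.9375, r_n = 39.38 kips; R_n = 24.94 + 1·39.38 = 64.31 kips → 48.2 kips.
Block shear: A_gv = 1.188, A_nv = 0.7188, A_nt = 0.2188 in²; R_n = min(0.6F_uA_nv, 0.6F_yA_gv) + U_bs·F_u·A_nt = 45.5 kips → 34.1 kips.
Bolt shear governs: 15.9 kips.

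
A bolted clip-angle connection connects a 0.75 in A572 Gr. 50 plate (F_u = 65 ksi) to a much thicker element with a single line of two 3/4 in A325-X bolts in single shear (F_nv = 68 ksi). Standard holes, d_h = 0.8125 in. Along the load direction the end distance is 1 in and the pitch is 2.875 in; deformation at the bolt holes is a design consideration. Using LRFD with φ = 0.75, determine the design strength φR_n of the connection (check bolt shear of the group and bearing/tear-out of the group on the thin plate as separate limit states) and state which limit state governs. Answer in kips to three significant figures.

Bolt shear: A_b = π·0.75²/4 = 0.4418 in²; R_n = 68 × 0.4418 × 2 × 1 = 60.08 kips → 0.75 × 60.08 = 45.1 kips.
Bearing (1.2 l_c t F_u ≤ 2.4 d t F_u): upper limit = 2.4·0.75·0.75·65 = 87.75 kips.
  Edge l_c = 1 − 0.8125/2 = 0.5938 → r_n = 34.73 kips; interior l_c = 2.875 − 0.8125 = 2.062 → r_n = 87.75 kips.
  R_n,bearing = 1·34.73 + 1·87.75 = 122.5 kips → 0.75 × 122.5 = 91.9 kips.
Bolt shear governs: 45.1 kips.

45.1 kips (bolt shear governs)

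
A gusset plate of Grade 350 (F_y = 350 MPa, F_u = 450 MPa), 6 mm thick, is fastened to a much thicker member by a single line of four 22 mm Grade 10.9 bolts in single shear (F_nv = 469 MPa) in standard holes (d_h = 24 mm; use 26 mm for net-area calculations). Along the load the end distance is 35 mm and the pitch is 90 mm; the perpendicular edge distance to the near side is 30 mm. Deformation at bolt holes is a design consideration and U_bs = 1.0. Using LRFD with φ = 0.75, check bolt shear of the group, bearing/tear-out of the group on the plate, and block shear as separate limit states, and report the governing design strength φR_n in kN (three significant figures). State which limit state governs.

294 kN (block shear governs)

Bolt shear: A_b = π·22²/4 = 380.1 mm²; R_n = 469 × 380.1 × 4 × 1 / 1000 = 713.1 kN → 0.75 × 713.1 = 535 kN.
Bearing: edge l_c = 23, r_n = 74.52 kN; interior l_c = 66, r_n = 142.6 kN; R_n = 74.52 + 3·142.6 = 502.2 kN → 377 kN.
Block shear: A_gv = 1830, A_nv = 1284, A_nt = 102 mm²; R_n = min(0.6F_uA_nv, 0.6F_yA_gv) + U_bs·F_u·A_nt = 392.6 kN → 294 kN.
Block shear governs: 294 kN.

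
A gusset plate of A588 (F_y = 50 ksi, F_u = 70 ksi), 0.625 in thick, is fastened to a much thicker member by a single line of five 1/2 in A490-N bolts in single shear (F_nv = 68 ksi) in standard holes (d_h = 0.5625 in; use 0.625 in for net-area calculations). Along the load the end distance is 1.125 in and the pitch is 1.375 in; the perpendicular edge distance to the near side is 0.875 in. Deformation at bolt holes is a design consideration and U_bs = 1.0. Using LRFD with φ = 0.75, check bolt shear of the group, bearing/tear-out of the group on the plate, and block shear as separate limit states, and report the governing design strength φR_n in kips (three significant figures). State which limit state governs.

50.1 kips (bolt shear governs)

Bolt shear: A_b = π·0.5²/4 = 0.1963 in²; R_n = 68 × 0.1963 × 5 × 1 = 66.76 kips → 0.75 × 66.76 = 50.1 kips.
Bearing: edge l_c = 0.8438, r_n = 44.3 kips; interior l_c = 0.8125, r_n = 42.66 kips; R_n = 44.3 + 4·42.66 = 214.9 kips → 161 kips.
Block shear: A_gv = 4.141, A_nv = 2.383, A_nt = 0.3516 in²; R_n = min(0.6F_uA_nv, 0.6F_yA_gv) + U_bs·F_u·A_nt = 124.7 kips → 93.5 kips.
Bolt shear governs: 50.1 kips.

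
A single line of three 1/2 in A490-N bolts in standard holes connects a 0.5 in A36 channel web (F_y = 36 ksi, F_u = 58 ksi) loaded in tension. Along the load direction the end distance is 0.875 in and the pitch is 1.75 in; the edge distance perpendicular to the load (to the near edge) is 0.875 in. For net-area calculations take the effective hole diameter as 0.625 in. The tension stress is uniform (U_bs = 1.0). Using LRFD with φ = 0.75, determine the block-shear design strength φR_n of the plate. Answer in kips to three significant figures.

Shear plane L_v = 0.875 + 2·1.75 = 4.375 in; A_gv = 4.375 × 0.5 = 2.188 in².
A_nv = (4.375 − 2.5·0.625) × 0.5 = 1.406 in².
A_nt = (0.875 − 0.5·0.625) × 0.5 = 0.2812 in².
0.6 F_u A_nv = 48.94 kips; 0.6 F_y A_gv = 47.25 kips → shear yielding governs the shear term.
R_n = 47.25 + 1.0 × 58 × 0.2812 = 63.56 kips.
Design strength φR_n = 0.75 × 63.56 = 47.7 kips.

47.7 kips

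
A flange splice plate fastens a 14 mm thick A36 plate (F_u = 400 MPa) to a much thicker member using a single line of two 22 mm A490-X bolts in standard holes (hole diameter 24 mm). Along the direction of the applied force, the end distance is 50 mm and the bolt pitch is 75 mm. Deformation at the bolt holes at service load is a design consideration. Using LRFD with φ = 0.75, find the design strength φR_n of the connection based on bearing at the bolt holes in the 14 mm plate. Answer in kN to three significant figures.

413 kN

Per bolt r_n = 1.2 l_c t F_u ≤ 2.4 d t F_u; upper limit = 2.4 × 22 × 14 × 400 / 1000 = 295.7 kN.
Edge bolt: l_c = 50 − 24/2 = 38 mm → 1.2 × 38 × 14 × 400 / 1000 = 255.4 → r_n = 255.4 kN.
Interior bolts: l_c = 75 − 24 = 51 mm → 1.2 × 51 × 14 × 400 / 1000 = 342.7 → r_n = 295.7 kN.
R_n = 1 × 255.4 + 1 × 295.7 = 551 kN.
Design strength φR_n = 0.75 × 551 = 413 kN.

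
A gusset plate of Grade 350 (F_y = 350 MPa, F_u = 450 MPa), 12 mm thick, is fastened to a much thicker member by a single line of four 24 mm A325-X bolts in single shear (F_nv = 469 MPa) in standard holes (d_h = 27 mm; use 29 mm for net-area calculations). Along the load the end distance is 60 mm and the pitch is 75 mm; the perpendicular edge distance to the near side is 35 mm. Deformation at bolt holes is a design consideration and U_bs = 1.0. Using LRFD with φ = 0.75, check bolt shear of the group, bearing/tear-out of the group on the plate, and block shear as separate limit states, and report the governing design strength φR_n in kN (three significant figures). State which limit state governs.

529 kN (block shear governs)

Bolt shear: A_b = π·24²/4 = 452.4 mm²; R_n = 469 × 452.4 × 4 × 1 / 1000 = 848.7 kN → 0.75 × 848.7 = 637 kN.
Bearing: edge l_c = 46.5, r_n = 301.3 kN; interior l_c = 48, r_n = 311 kN; R_n = 301.3 + 3·311 = 1234 kN → 926 kN.
Block shear: A_gv = 3420, A_nv = 2202, A_nt = 246 mm²; R_n = min(0.6F_uA_nv, 0.6F_yA_gv) + U_bs·F_u·A_nt = 705.2 kN → 529 kN.
Block shear governs: 529 kN.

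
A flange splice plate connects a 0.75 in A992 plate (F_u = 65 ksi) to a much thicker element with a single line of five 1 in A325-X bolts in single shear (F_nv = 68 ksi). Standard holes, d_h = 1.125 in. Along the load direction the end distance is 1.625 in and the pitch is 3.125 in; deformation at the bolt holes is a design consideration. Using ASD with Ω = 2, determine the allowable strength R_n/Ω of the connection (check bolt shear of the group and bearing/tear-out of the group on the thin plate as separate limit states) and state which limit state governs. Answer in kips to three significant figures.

Bolt shear: A_b = π·1²/4 = 0.7854 in²; R_n = 68 × 0.7854 × 5 × 1 = 267 kips → 267 / 2 = 134 kips.
Bearing (1.2 l_c t F_u ≤ 2.4 d t F_u): upper limit = 2.4·1·0.75·65 = 117 kips.
  Edge l_c = 1.625 − 1.125/2 = 1.062 → r_n = 62.16 kips; interior l_c = 3.125 − 1.125 = 2 → r_n = 117 kips.
  R_n,bearing = 1·62.16 + 4·117 = 530.2 kips → 530.2 / 2 = 265 kips.
Bolt shear governs: 134 kips.

134 kips (bolt shear governs)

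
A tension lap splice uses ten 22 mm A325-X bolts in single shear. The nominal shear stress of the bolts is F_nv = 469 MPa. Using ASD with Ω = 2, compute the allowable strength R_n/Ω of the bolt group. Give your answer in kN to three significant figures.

A_b = π × 22² / 4 = 380.1 mm².
R_n = F_nv · A_b · n · n_s = 469 × 380.1 × 10 × 1 / 1000 = 1783 kN.
Allowable strength R_n/Ω = 1783 / 2 = 891 kN.

891 kN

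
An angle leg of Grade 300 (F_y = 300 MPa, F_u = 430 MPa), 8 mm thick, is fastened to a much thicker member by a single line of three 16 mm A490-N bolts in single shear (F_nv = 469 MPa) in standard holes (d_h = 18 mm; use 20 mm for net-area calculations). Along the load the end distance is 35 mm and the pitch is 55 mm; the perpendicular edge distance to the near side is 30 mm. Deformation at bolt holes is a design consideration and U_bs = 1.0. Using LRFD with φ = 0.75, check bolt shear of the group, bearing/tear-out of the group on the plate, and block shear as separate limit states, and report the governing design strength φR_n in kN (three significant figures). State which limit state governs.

199 kN (block shear governs)

Bolt shear: A_b = π·16²/4 = 201.1 mm²; R_n = 469 × 201.1 × 3 × 1 / 1000 = 282.9 kN → 0.75 × 282.9 = 212 kN.
Bearing: edge l_c = 26, r_n = 107.3 kN; interior l_c = 37, r_n = 132.1 kN; R_n = 107.3 + 2·132.1 = 371.5 kN → 279 kN.
Block shear: A_gv = 1160, A_nv = 760, A_nt = 160 mm²; R_n = min(0.6F_uA_nv, 0.6F_yA_gv) + U_bs·F_u·A_nt = 264.9 kN → 199 kN.
Block shear governs: 199 kN.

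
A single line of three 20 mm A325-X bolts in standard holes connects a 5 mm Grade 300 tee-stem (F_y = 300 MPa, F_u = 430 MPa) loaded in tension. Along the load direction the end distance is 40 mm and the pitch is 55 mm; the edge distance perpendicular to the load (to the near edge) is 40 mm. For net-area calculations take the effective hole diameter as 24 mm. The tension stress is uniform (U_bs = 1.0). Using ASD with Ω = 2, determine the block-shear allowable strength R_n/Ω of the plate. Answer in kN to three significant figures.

Shear plane L_v = 40 + 2·55 = 150 mm; A_gv = 150 × 5 = 750 mm².
A_nv = (150 − 2.5·24) × 5 = 450 mm².
A_nt = (40 − 0.5·24) × 5 = 140 mm².
0.6 F_u A_nv = 116.1 kN; 0.6 F_y A_gv = 135 kN → shear rupture governs the shear term.
R_n = 116.1 + 1.0 × 430 × 140 / 1000 = 176.3 kN.
Allowable strength R_n/Ω = 176.3 / 2 = 88.2 kN.

88.2 kN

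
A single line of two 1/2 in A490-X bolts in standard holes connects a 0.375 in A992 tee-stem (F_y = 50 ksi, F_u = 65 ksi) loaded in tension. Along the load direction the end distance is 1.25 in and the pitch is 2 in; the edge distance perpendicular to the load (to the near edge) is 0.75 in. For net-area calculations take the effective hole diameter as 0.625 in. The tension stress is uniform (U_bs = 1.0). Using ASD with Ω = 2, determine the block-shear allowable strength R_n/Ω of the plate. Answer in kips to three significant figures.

Shear plane L_v = 1.25 + 1·2 = 3.25 in; A_gv = 3.25 × 0.375 = 1.219 in².
A_nv = (3.25 − 1.5·0.625) × 0.375 = 0.8672 in².
A_nt = (0.75 − 0.5·0.625) × 0.375 = 0.1641 in².
0.6 F_u A_nv = 33.82 kips; 0.6 F_y A_gv = 36.56 kips → shear rupture governs the shear term.
R_n = 33.82 + 1.0 × 65 × 0.1641 = 44.48 kips.
Allowable strength R_n/Ω = 44.48 / 2 = 22.2 kips.

22.2 kips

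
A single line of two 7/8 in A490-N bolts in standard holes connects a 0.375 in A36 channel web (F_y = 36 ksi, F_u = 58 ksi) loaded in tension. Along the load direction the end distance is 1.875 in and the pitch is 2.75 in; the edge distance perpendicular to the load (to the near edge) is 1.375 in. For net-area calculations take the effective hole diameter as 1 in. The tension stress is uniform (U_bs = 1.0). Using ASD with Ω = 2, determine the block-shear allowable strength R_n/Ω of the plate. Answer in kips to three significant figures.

28.2 kips

Shear plane L_v = 1.875 + 1·2.75 = 4.625 in; A_gv = 4.625 × 0.375 = 1.734 in².
A_nv = (4.625 − 1.5·1) × 0.375 = 1.172 in².
A_nt = (1.375 − 0.5·1) × 0.375 = 0.3281 in².
0.6 F_u A_nv = 40.78 kips; 0.6 F_y A_gv = 37.46 kips → shear yielding governs the shear term.
R_n = 37.46 + 1.0 × 58 × 0.3281 = 56.49 kips.
Allowable strength R_n/Ω = 56.49 / 2 = 28.2 kips.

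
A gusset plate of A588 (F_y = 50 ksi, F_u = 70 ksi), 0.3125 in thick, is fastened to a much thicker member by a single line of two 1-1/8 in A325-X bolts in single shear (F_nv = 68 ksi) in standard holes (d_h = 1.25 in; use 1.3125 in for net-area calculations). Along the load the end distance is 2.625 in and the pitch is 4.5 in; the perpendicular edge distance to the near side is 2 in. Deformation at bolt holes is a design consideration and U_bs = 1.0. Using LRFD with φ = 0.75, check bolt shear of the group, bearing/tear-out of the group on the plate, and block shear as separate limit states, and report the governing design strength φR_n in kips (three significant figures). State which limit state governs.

72.1 kips (block shear governs)

Bolt shear: A_b = π·1.125²/4 = 0.994 in²; R_n = 68 × 0.994 × 2 × 1 = 135.2 kips → 0.75 × 135.2 = 101 kips.
Bearing: edge l_c = 2, r_n = 52.5 kips; interior l_c = 3.25, r_n = 59.06 kips; R_n = 52.5 + 1·59.06 = 111.6 kips → 83.7 kips.
Block shear: A_gv = 2.227, A_nv = 1.611, A_nt = 0.4199 in²; R_n = min(0.6F_uA_nv, 0.6F_yA_gv) + U_bs·F_u·A_nt = 96.19 kips → 72.1 kips.
Block shear governs: 72.1 kips.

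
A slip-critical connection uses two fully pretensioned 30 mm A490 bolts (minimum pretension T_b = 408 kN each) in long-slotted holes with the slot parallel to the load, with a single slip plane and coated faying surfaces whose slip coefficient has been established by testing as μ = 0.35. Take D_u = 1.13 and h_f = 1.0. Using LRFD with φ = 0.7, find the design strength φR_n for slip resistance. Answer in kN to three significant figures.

R_n = μ · D_u · h_f · T_b · n_s · n_b = 0.35 × 1.13 × 1.0 × 408 × 1 × 2 = 322.7 kN.
Design strength φR_n = 0.7 × 322.7 = 226 kN.

226 kN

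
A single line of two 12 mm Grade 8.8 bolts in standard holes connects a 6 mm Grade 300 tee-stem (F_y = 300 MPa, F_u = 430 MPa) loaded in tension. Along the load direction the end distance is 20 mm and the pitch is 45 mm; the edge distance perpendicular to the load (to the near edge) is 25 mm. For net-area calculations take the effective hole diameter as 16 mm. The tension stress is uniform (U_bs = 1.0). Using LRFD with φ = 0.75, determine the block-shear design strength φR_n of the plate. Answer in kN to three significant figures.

Shear plane L_v = 20 + 1·45 = 65 mm; A_gv = 65 × 6 = 390 mm².
A_nv = (65 − 1.5·16) × 6 = 246 mm².
A_nt = (25 − 0.5·16) × 6 = 102 mm².
0.6 F_u A_nv = 63.47 kN; 0.6 F_y A_gv = 70.2 kN → shear rupture governs the shear term.
R_n = 63.47 + 1.0 × 430 × 102 / 1000 = 107.3 kN.
Design strength φR_n = 0.75 × 107.3 = 80.5 kN.

80.5 kN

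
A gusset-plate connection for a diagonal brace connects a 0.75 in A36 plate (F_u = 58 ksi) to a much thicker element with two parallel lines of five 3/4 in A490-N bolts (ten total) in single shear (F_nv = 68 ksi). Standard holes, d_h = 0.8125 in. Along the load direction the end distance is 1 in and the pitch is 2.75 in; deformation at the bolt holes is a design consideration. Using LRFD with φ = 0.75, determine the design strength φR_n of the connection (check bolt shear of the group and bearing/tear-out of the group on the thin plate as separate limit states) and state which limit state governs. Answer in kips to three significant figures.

225 kips (bolt shear governs)

Bolt shear: A_b = π·0.75²/4 = 0.4418 in²; R_n = 68 × 0.4418 × 10 × 1 = 300.4 kips → 0.75 × 300.4 = 225 kips.
Bearing (1.2 l_c t F_u ≤ 2.4 d t F_u): upper limit = 2.4·0.75·0.75·58 = 78.3 kips.
  Edge l_c = 1 − 0.8125/2 = 0.5938 → r_n = 30.99 kips; interior l_c = 2.75 − 0.8125 = 1.938 → r_n = 78.3 kips.
  R_n,bearing = 2·30.99 + 8·78.3 = 688.4 kips → 0.75 × 688.4 = 516 kips.
Bolt shear governs: 225 kips.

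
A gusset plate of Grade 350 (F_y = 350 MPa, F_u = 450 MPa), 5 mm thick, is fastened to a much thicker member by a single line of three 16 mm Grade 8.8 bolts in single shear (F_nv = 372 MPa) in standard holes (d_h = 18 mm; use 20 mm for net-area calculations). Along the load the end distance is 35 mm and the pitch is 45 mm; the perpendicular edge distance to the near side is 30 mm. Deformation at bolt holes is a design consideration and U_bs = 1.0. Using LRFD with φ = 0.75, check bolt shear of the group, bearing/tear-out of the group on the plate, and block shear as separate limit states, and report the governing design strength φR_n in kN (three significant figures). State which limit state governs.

110 kN (block shear governs)

Bolt shear: A_b = π·16²/4 = 201.1 mm²; R_n = 372 × 201.1 × 3 × 1 / 1000 = 224.4 kN → 0.75 × 224.4 = 168 kN.
Bearing: edge l_c = 26, r_n = 70.2 kN; interior l_c = 27, r_n = 72.9 kN; R_n = 70.2 + 2·72.9 = 216 kN → 162 kN.
Block shear: A_gv = 625, A_nv = 375, A_nt = 100 mm²; R_n = min(0.6F_uA_nv, 0.6F_yA_gv) + U_bs·F_u·A_nt = 146.2 kN → 110 kN.
Block shear governs: 110 kN.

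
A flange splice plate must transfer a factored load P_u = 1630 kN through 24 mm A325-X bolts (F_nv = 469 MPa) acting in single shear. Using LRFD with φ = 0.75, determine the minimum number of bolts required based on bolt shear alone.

A_b = π·24²/4 = 452.4 mm².
Per-bolt design strength φR_n = 0.75 × 469 × 452.4 × 1 / 1000 = 159.1 kN.
n ≥ 1630 / 159.1 = 10.24 → use 11 bolts.

11 bolts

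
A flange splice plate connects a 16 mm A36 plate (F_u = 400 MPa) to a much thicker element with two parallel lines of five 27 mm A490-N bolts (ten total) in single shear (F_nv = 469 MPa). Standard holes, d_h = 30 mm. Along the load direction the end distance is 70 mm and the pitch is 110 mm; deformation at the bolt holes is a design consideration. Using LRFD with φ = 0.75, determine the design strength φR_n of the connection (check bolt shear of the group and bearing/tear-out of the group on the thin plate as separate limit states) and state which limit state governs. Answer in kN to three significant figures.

Bolt shear: A_b = π·27²/4 = 572.6 mm²; R_n = 469 × 572.6 × 10 × 1 / 1000 = 2685 kN → 0.75 × 2685 = 2010 kN.
Bearing (1.2 l_c t F_u ≤ 2.4 d t F_u): upper limit = 2.4·27·16·400 / 1000 = 414.7 kN.
  Edge l_c = 70 − 30/2 = 55 → r_n = 414.7 kN; interior l_c = 110 − 30 = 80 → r_n = 414.7 kN.
  R_n,bearing = 2·414.7 + 8·414.7 = 4147 kN → 0.75 × 4147 = 3110 kN.
Bolt shear governs: 2010 kN.

2010 kN (bolt shear governs)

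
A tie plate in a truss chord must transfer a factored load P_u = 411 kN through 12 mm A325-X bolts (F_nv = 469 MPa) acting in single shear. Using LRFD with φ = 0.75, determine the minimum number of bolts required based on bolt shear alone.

11 bolts

A_b = π·12²/4 = 113.1 mm².
Per-bolt design strength φR_n = 0.75 × 469 × 113.1 × 1 / 1000 = 39.78 kN.
n ≥ 411 / 39.78 = 10.33 → use 11 bolts.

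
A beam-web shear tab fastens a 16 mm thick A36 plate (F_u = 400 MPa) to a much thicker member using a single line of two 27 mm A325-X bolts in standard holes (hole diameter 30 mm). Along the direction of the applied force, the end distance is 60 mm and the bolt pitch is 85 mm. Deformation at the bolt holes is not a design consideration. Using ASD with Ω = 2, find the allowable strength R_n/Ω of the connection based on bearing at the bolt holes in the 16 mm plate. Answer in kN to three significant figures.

475 kN

Per bolt r_n = 1.5 l_c t F_u ≤ 3.0 d t F_u; upper limit = 3.0 × 27 × 16 × 400 / 1000 = 518.4 kN.
Edge bolt: l_c = 60 − 30/2 = 45 mm → 1.5 × 45 × 16 × 400 / 1000 = 432 → r_n = 432 kN.
Interior bolts: l_c = 85 − 30 = 55 mm → 1.5 × 55 × 16 × 400 / 1000 = 528 → r_n = 518.4 kN.
R_n = 1 × 432 + 1 × 518.4 = 950.4 kN.
Allowable strength R_n/Ω = 950.4 / 2 = 475 kN.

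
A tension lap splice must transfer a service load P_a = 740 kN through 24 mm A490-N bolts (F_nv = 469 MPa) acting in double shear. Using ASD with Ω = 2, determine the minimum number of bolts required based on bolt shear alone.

4 bolts

A_b = π·24²/4 = 452.4 mm².
Per-bolt allowable strength R_n/Ω = 469 × 452.4 × 2 / 1000 / 2 = 212.2 kN.
n ≥ 740 / 212.2 = 3.488 → use 4 bolts.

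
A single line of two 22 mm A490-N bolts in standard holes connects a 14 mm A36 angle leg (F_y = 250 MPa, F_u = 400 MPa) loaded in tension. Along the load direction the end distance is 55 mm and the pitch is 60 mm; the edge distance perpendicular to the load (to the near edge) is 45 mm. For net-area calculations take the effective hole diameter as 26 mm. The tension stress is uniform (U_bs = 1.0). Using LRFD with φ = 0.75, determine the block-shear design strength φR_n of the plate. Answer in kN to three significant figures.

316 kN

Shear plane L_v = 55 + 1·60 = 115 mm; A_gv = 115 × 14 = 1610 mm².
A_nv = (115 − 1.5·26) × 14 = 1064 mm².
A_nt = (45 − 0.5·26) × 14 = 448 mm².
0.6 F_u A_nv = 255.4 kN; 0.6 F_y A_gv = 241.5 kN → shear yielding governs the shear term.
R_n = 241.5 + 1.0 × 400 × 448 / 1000 = 420.7 kN.
Design strength φR_n = 0.75 × 420.7 = 316 kN.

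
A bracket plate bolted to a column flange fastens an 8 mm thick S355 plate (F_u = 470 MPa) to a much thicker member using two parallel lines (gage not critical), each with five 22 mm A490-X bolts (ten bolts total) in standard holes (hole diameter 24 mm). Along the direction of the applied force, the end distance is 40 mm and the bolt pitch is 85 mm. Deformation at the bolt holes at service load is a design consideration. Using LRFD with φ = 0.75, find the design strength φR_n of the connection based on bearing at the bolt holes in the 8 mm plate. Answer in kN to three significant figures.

Per bolt r_n = 1.2 l_c t F_u ≤ 2.4 d t F_u; upper limit = 2.4 × 22 × 8 × 470 / 1000 = 198.5 kN.
Edge bolt: l_c = 40 − 24/2 = 28 mm → 1.2 × 28 × 8 × 470 / 1000 = 126.3 → r_n = 126.3 kN.
Interior bolts: l_c = 85 − 24 = 61 mm → 1.2 × 61 × 8 × 470 / 1000 = 275.2 → r_n = 198.5 kN.
R_n = 2 × 126.3 + 8 × 198.5 = 1841 kN.
Design strength φR_n = 0.75 × 1841 = 1380 kN.

1380 kN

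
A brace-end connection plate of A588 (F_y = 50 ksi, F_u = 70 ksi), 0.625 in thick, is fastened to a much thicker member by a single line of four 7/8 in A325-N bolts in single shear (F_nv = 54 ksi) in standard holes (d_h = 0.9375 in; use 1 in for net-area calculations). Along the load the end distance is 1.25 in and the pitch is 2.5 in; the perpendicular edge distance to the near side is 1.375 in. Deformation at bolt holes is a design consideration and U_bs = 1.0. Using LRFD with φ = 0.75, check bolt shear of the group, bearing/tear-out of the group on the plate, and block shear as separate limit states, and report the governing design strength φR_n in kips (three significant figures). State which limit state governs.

Bolt shear: A_b = π·0.875²/4 = 0.6013 in²; R_n = 54 × 0.6013 × 4 × 1 = 129.9 kips → 0.75 × 129.9 = 97.4 kips.
Bearing: edge l_c = 0.7812, r_n = 41.02 kips; interior l_c = 1.562, r_n = 82.03 kips; R_n = 41.02 + 3·82.03 = 287.1 kips → 215 kips.
Block shear: A_gv = 5.469, A_nv = 3.281, A_nt = 0.5469 in²; R_n = min(0.6F_uA_nv, 0.6F_yA_gv) + U_bs·F_u·A_nt = 176.1 kips → 132 kips.
Bolt shear governs: 97.4 kips.

97.4 kips (bolt shear governs)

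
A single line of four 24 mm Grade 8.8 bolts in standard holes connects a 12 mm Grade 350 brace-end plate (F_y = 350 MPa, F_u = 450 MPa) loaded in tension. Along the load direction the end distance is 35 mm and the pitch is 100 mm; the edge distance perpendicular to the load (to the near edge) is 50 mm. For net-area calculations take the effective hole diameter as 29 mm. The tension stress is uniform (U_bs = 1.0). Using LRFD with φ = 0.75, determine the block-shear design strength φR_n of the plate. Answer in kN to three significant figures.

711 kN

Shear plane L_v = 35 + 3·100 = 335 mm; A_gv = 335 × 12 = 4020 mm².
A_nv = (335 − 3.5·29) × 12 = 2802 mm².
A_nt = (50 − 0.5·29) × 12 = 426 mm².
0.6 F_u A_nv = 756.5 kN; 0.6 F_y A_gv = 844.2 kN → shear rupture governs the shear term.
R_n = 756.5 + 1.0 × 450 × 426 / 1000 = 948.2 kN.
Design strength φR_n = 0.75 × 948.2 = 711 kN.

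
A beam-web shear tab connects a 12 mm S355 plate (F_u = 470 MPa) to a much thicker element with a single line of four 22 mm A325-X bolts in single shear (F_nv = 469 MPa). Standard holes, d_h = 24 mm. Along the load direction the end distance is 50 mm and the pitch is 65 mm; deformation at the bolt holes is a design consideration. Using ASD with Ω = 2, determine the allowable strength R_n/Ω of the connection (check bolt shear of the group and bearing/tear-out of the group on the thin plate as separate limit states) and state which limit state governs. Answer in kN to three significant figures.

Bolt shear: A_b = π·22²/4 = 380.1 mm²; R_n = 469 × 380.1 × 4 × 1 / 1000 = 713.1 kN → 713.1 / 2 = 357 kN.
Bearing (1.2 l_c t F_u ≤ 2.4 d t F_u): upper limit = 2.4·22·12·470 / 1000 = 297.8 kN.
  Edge l_c = 50 − 24/2 = 38 → r_n = 257.2 kN; interior l_c = 65 − 24 = 41 → r_n = 277.5 kN.
  R_n,bearing = 1·257.2 + 3·277.5 = 1090 kN → 1090 / 2 = 545 kN.
Bolt shear governs: 357 kN.

357 kN (bolt shear governs)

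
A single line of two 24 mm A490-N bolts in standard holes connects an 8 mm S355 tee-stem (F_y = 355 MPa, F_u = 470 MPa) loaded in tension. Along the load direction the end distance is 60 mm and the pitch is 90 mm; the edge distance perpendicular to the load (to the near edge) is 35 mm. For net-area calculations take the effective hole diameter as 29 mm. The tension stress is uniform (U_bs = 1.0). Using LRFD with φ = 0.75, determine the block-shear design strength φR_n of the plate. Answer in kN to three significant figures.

Shear plane L_v = 60 + 1·90 = 150 mm; A_gv = 150 × 8 = 1200 mm².
A_nv = (150 − 1.5·29) × 8 = 852 mm².
A_nt = (35 − 0.5·29) × 8 = 164 mm².
0.6 F_u A_nv = 240.3 kN; 0.6 F_y A_gv = 255.6 kN → shear rupture governs the shear term.
R_n = 240.3 + 1.0 × 470 × 164 / 1000 = 317.3 kN.
Design strength φR_n = 0.75 × 317.3 = 238 kN.

238 kN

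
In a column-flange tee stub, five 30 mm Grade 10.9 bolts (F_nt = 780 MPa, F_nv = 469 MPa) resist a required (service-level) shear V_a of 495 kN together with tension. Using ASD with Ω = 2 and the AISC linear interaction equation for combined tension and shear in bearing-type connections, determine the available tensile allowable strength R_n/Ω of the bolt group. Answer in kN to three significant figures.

969 kN

A_b = π·30²/4 = 706.9 mm²; f_rv = 495 × 1000 / (5 × 706.9) = 140.1 MPa.
F'_nt = 1.3 F_nt − (Ω F_nt / F_nv) f_rv = 1.3·780 − (2·780/469)·140.1 = 548.1 MPa, capped at F_nt → F'_nt = 548.1 MPa.
R_n = F'_nt · A_b · n = 548.1 × 706.9 × 5 / 1000 = 1937 kN.
Allowable strength R_n/Ω = 1937 / 2 = 969 kN.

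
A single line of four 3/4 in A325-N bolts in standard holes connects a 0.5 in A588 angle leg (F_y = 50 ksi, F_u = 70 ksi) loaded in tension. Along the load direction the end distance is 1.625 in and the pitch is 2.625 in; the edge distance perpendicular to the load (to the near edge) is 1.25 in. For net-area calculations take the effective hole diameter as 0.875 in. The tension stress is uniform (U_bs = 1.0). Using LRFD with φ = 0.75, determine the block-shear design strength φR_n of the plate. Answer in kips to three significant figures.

123 kips

Shear plane L_v = 1.625 + 3·2.625 = 9.5 in; A_gv = 9.5 × 0.5 = 4.75 in².
A_nv = (9.5 − 3.5·0.875) × 0.5 = 3.219 in².
A_nt = (1.25 − 0.5·0.875) × 0.5 = 0.4062 in².
0.6 F_u A_nv = 135.2 kips; 0.6 F_y A_gv = 142.5 kips → shear rupture governs the shear term.
R_n = 135.2 + 1.0 × 70 × 0.4062 = 163.6 kips.
Design strength φR_n = 0.75 × 163.6 = 123 kips.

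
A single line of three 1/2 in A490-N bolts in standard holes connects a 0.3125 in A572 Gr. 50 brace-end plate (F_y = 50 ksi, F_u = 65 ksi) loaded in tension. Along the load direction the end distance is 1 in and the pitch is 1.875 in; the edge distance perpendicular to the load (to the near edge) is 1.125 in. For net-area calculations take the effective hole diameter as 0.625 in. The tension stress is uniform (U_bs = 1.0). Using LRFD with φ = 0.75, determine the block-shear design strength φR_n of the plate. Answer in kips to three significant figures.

Shear plane L_v = 1 + 2·1.875 = 4.75 in; A_gv = 4.75 × 0.3125 = 1.484 in².
A_nv = (4.75 − 2.5·0.625) × 0.3125 = 0.9961 in².
A_nt = (1.125 − 0.5·0.625) × 0.3125 = 0.2539 in².
0.6 F_u A_nv = 38.85 kips; 0.6 F_y A_gv = 44.53 kips → shear rupture governs the shear term.
R_n = 38.85 + 1.0 × 65 × 0.2539 = 55.35 kips.
Design strength φR_n = 0.75 × 55.35 = 41.5 kips.

41.5 kips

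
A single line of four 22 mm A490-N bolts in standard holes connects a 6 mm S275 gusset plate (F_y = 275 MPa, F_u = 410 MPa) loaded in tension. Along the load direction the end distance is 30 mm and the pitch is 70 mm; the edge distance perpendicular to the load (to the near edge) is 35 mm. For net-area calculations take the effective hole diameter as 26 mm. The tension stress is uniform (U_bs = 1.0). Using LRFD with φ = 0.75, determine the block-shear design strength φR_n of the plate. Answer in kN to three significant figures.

206 kN

Shear plane L_v = 30 + 3·70 = 240 mm; A_gv = 240 × 6 = 1440 mm².
A_nv = (240 − 3.5·26) × 6 = 894 mm².
A_nt = (35 − 0.5·26) × 6 = 132 mm².
0.6 F_u A_nv = 219.9 kN; 0.6 F_y A_gv = 237.6 kN → shear rupture governs the shear term.
R_n = 219.9 + 1.0 × 410 × 132 / 1000 = 274 kN.
Design strength φR_n = 0.75 × 274 = 206 kN.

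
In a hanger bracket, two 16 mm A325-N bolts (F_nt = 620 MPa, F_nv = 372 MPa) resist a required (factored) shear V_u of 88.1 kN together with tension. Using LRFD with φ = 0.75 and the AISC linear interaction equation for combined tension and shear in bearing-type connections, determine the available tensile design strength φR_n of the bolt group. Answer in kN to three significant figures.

A_b = π·16²/4 = 201.1 mm²; f_rv = 88.1 × 1000 / (2 × 201.1) = 219.1 MPa.
F'_nt = 1.3 F_nt − (F_nt / φF_nv) f_rv = 1.3·620 − (620/(0.75·372))·219.1 = 319.1 MPa, capped at F_nt → F'_nt = 319.1 MPa.
R_n = F'_nt · A_b · n = 319.1 × 201.1 × 2 / 1000 = 128.3 kN.
Design strength φR_n = 0.75 × 128.3 = 96.3 kN.

96.3 kN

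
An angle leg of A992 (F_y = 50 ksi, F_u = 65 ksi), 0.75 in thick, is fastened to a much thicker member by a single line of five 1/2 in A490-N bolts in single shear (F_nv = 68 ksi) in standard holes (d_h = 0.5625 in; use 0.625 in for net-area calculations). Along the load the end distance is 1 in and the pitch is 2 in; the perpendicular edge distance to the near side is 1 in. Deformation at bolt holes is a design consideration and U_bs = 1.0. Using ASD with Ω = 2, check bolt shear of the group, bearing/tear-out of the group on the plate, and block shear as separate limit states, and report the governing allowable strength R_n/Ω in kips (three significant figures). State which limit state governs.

Bolt shear: A_b = π·0.5²/4 = 0.1963 in²; R_n = 68 × 0.1963 × 5 × 1 = 66.76 kips → 66.76 / 2 = 33.4 kips.
Bearing: edge l_c = 0.7188, r_n = 42.05 kips; interior l_c = 1.438, r_n = 58.5 kips; R_n = 42.05 + 4·58.5 = 276 kips → 138 kips.
Block shear: A_gv = 6.75, A_nv = 4.641, A_nt = 0.5156 in²; R_n = min(0.6F_uA_nv, 0.6F_yA_gv) + U_bs·F_u·A_nt = 214.5 kips → 107 kips.
Bolt shear governs: 33.4 kips.

33.4 kips (bolt shear governs)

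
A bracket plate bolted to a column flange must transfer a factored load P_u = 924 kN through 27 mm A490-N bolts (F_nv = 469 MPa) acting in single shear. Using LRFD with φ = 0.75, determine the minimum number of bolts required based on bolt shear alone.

A_b = π·27²/4 = 572.6 mm².
Per-bolt design strength φR_n = 0.75 × 469 × 572.6 × 1 / 1000 = 201.4 kN.
n ≥ 924 / 201.4 = 4.588 → use 5 bolts.

5 bolts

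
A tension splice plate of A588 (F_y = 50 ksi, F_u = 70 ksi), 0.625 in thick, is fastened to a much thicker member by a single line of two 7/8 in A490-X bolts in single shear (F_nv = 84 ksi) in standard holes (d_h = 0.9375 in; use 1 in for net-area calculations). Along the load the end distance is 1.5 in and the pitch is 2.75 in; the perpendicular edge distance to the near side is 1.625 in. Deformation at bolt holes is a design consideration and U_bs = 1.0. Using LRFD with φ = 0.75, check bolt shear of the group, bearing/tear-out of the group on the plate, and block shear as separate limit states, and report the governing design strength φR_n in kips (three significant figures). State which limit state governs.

Bolt shear: A_b = π·0.875²/4 = 0.6013 in²; R_n = 84 × 0.6013 × 2 × 1 = 101 kips → 0.75 × 101 = 75.8 kips.
Bearing: edge l_c = 1.031, r_n = 54.14 kips; interior l_c = 1.812, r_n = 91.88 kips; R_n = 54.14 + 1·91.88 = 146 kips → 110 kips.
Block shear: A_gv = 2.656, A_nv = 1.719, A_nt = 0.7031 in²; R_n = min(0.6F_uA_nv, 0.6F_yA_gv) + U_bs·F_u·A_nt = 121.4 kips → 91.1 kips.
Bolt shear governs: 75.8 kips.

75.8 kips (bolt shear governs)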